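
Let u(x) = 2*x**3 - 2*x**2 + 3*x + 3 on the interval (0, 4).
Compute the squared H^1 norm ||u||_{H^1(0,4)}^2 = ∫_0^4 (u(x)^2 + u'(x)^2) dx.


||u||_{H^1}^2 = 439176/35

The H^1 norm (squared) on an interval (0, L) is
  ||u||_{H^1}^2 = ∫_0^L u(x)^2 dx + ∫_0^L u'(x)^2 dx.
Compute u'(x) = 6*x**2 - 4*x + 3.
Then u(x)^2 = 4*x**6 - 8*x**5 + 16*x**4 - 3*x**2 + 18*x + 9 and u'(x)^2 = 36*x**4 - 48*x**3 + 52*x**2 - 24*x + 9.
Integrate each monomial from 0 to 4 using ∫_0^4 c·x^n dx = c·4^(n+1)/(n+1):
  ∫_0^4 u(x)^2 dx = ∫_0^4 (4*x^6 - 8*x^5 + 16*x^4 - 3*x^2 + 18*x + 9) dx. Term by term:
    ∫_0^4 4*x^6 dx = 65536/7;  ∫_0^4 -8*x^5 dx = -16384/3;  ∫_0^4 16*x^4 dx = 16384/5;
    ∫_0^4 -3*x^2 dx = -64;  ∫_0^4 18*x dx = 144;  ∫_0^4 9 dx = 36.
  Sum: 65536/7 − 16384/3 + 16384/5 − 64 + 144 + 36 = 765844/105.
  ∫_0^4 u'(x)^2 dx = ∫_0^4 (36*x^4 - 48*x^3 + 52*x^2 - 24*x + 9) dx. Term by term:
    ∫_0^4 36*x^4 dx = 36864/5;  ∫_0^4 -48*x^3 dx = -3072;  ∫_0^4 52*x^2 dx = 3328/3;
    ∫_0^4 -24*x dx = -192;  ∫_0^4 9 dx = 36.
  Sum: 36864/5 − 3072 + 3328/3 − 192 + 36 = 78812/15.
Adding: ||u||_{H^1}^2 = 765844/105 + 78812/15 = 439176/35.


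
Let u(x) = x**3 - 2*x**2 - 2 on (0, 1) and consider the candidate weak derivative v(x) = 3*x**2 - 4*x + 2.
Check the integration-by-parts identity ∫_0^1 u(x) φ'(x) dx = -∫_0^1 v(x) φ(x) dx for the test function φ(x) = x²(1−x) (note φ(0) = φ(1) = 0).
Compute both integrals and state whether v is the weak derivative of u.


LHS = 1/10, RHS = -1/15. No, v is not the weak derivative of u.

u(x) = x**3 - 2*x**2 - 2, classical derivative u'(x) = 3*x**2 - 4*x.
φ(x) = x²(1−x), so φ'(x) = x*(2 - 3*x).
Note φ(0) = φ(1) = 0, so the boundary term u·φ vanishes.
LHS = ∫_0^1 u(x) φ'(x) dx = ∫_0^1 (-3*x^5 + 8*x^4 - 4*x^3 + 6*x^2 - 4*x) dx. Term by term:
  ∫_0^1 -3*x^5 dx = -1/2;  ∫_0^1 8*x^4 dx = 8/5;  ∫_0^1 -4*x^3 dx = -1;
  ∫_0^1 6*x^2 dx = 2;  ∫_0^1 -4*x dx = -2.
Sum: -1/2 + 8/5 − 1 + 2 − 2 = 1/10.
So LHS = 1/10.
∫_0^1 v(x) φ(x) dx = ∫_0^1 (-3*x^5 + 7*x^4 - 6*x^3 + 2*x^2) dx. Term by term:
  ∫_0^1 -3*x^5 dx = -1/2;  ∫_0^1 7*x^4 dx = 7/5;  ∫_0^1 -6*x^3 dx = -3/2;
  ∫_0^1 2*x^2 dx = 2/3.
Sum: -1/2 + 7/5 − 3/2 + 2/3 = 1/15.
So RHS = -∫_0^1 v(x) φ(x) dx = -1/15.
LHS − RHS = 1/6 ≠ 0, so the identity fails.
(For a valid weak derivative the identity must hold for EVERY test function, in particular this one. The failure shows v is NOT the weak derivative of u.)
Correct weak derivative would be u'(x) = 3*x**2 - 4*x.


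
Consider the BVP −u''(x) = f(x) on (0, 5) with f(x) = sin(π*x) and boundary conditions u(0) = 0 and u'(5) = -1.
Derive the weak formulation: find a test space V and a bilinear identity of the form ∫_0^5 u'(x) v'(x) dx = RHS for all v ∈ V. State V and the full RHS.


V = {v ∈ H^1(0, 5) : v(0) = 0} (test functions vanish at x = 0 where u is specified); weak form: ∫_0^5 u'v' dx = ∫_0^5 (sin(π*x)) v dx − v(5) for all v ∈ V.

Multiply both sides by a test function v and integrate from 0 to 5:
  ∫_0^5 −u''(x) v(x) dx = ∫_0^5 f(x) v(x) dx.
Integrate the LHS by parts once:
  ∫_0^5 −u'' v dx = −[u'(x) v(x)]_0^5 + ∫_0^5 u'(x) v'(x) dx.
Thus ∫_0^5 u'(x) v'(x) dx = ∫_0^5 f(x) v(x) dx + [u'(x) v(x)]_0^5.
Choose V so that boundary terms are either known or forced to vanish.
Mixed BC: u(0) = 0 (Dirichlet) and u'(5) = -1 (Neumann). Define V = {v ∈ H^1(0, 5) : v(0) = 0}. Then [u' v]_0^5 = u'(5)·v(5) − u'(0)·0 = − v(5).
Weak formulation: find u (satisfying any essential BC) such that ∫_0^5 u'(x) v'(x) dx = ∫_0^5 f v dx − v(5) for all v ∈ V (Dirichlet at 0 absorbed into V; Neumann datum at x = 5 contributes the boundary term).
Substituting f(x) = sin(π*x), the right-hand side is ∫_0^5 (sin(π*x)) v dx − v(5).


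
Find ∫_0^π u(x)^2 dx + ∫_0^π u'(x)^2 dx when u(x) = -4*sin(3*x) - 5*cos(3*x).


||u||_{H^1(0,π)}^2 = 205*π

u'(x) = 15*sin(3*x) - 12*cos(3*x).
Expand u² and (u')² and integrate term by term on (0, π), using: for integers n ≥ 1, ∫_0^π sin²(nx) dx = ∫_0^π cos²(nx) dx = π/2; for n ≠ n', ∫_0^π sin(nx)sin(n'x) dx = ∫_0^π cos(nx)cos(n'x) dx = 0; and by product-to-sum, ∫_0^π sin(nx)cos(n'x) dx = ½∫_0^π [sin((n+n')x) + sin((n−n')x)] dx, which is 0 when n+n' is even and 2n/(n²−n'²) when n+n' is odd (it need not vanish on (0, π)).
  u² squared terms: (-5)²·∫cos(3x)² dx = 25·π/2 = 25*π/2;  (-4)²·∫sin(3x)² dx = 16·π/2 = 8*π.
  u² cross terms: 2·(-5)·(-4)·∫cos(3x)·sin(3x) dx = 40·(0) = 0.
  So ∫_0^π u² dx = 25*π/2 + 8*π + 0 = 41*π/2.
  (u')² squared terms: (-12)²·∫cos(3x)² dx = 144·π/2 = 72*π;  (15)²·∫sin(3x)² dx = 225·π/2 = 225*π/2.
  (u')² cross terms: 2·(-12)·(15)·∫cos(3x)·sin(3x) dx = -360·(0) = 0.
  So ∫_0^π (u')² dx = 72*π + 225*π/2 + 0 = 369*π/2.
||u||_{H^1}^2 = (41*π/2) + (369*π/2) = 205*π.


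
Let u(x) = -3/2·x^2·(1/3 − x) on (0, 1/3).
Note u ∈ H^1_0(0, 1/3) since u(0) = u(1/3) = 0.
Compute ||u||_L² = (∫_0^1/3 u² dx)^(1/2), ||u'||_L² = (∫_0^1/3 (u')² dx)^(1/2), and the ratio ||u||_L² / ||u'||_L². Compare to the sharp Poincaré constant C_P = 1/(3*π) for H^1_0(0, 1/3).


||u||_L² / ||u'||_L² = sqrt(14)/42 < C_P = 1/(3*π).

u(x) = -3/2·x^2·(1/3 − x), so u'(x) = x*(9*x - 2)/2.
u(x) = -3/2·x^2·(1/3 − x) vanishes at x = 0 and x = 1/3, so u ∈ H^1_0(0, 1/3). Differentiate via the product rule and integrate the resulting polynomials term by term.
  ∫_0^1/3 u² dx = ∫_0^1/3 (9*x^6/4 - 3*x^5/2 + x^4/4) dx. Term by term:
    ∫_0^1/3 9*x^6/4 dx = 1/6804;  ∫_0^1/3 -3*x^5/2 dx = -1/2916;  ∫_0^1/3 x^4/4 dx = 1/4860.
  Sum: 1/6804 − 1/2916 + 1/4860 = 1/102060.
  ∫_0^1/3 (u')² dx = ∫_0^1/3 (81*x^4/4 - 9*x^3 + x^2) dx. Term by term:
    ∫_0^1/3 81*x^4/4 dx = 1/60;  ∫_0^1/3 -9*x^3 dx = -1/36;  ∫_0^1/3 x^2 dx = 1/81.
  Sum: 1/60 − 1/36 + 1/81 = 1/810.
∫_0^1/3 u² dx = 1/102060, so ||u||_L² = sqrt(35)/1890.
∫_0^1/3 (u')² dx = 1/810, so ||u'||_L² = sqrt(10)/90.
Ratio ||u||_L² / ||u'||_L² = sqrt(14)/42.
Sharp Poincaré constant on H^1_0(0, 1/3) is C_P = L/π = 1/(3*π), achieved by sin(3*π·x).
A polynomial bump cannot attain the sharp Poincaré constant (only the first sine eigenfunction does), so the ratio is strictly less than C_P, consistent with ||u||_L² ≤ C_P ||u'||_L².


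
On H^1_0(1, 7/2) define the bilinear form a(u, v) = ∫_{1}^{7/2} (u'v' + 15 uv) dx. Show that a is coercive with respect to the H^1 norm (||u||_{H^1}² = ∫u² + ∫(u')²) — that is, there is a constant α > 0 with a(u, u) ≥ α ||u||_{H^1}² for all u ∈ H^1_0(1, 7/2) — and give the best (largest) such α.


α = 1

Coercivity of a(·,·) on H^1_0(1, 7/2) means a(u, u) ≥ α ||u||_{H^1}² for every u ∈ H^1_0.
The interval has length L = 5/2, and Poincaré/coercivity depend only on L. Here a(u, u) = ∫(u')² + (15)·∫u².
Here c = 15 ≥ 1, so a(u,u) = ∫(u')² + c∫u² ≥ ∫(u')² + ∫u² = ||u||_{H^1}², i.e. α = 1 works. No larger α is possible: a(u,u) ≥ α||u||_{H^1}² means (1−α)∫(u')² ≥ (α−c)∫u², and for the modes u_n = sin(nπ(x−x₀)/L) (x₀ the left endpoint) one has ∫u_n²/∫(u_n')² = (L/(nπ))² → 0, so a(u_n,u_n)/||u_n||_{H^1}² → 1. Hence the optimal constant is α = 1.
Therefore α = 1.


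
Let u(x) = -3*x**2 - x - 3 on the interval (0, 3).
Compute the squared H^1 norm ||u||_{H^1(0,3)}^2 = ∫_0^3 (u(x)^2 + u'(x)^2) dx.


||u||_{H^1}^2 = 11649/10

The H^1 norm (squared) on an interval (0, L) is
  ||u||_{H^1}^2 = ∫_0^L u(x)^2 dx + ∫_0^L u'(x)^2 dx.
Compute u'(x) = -6*x - 1.
Then u(x)^2 = 9*x**4 + 6*x**3 + 19*x**2 + 6*x + 9 and u'(x)^2 = 36*x**2 + 12*x + 1.
Integrate each monomial from 0 to 3 using ∫_0^3 c·x^n dx = c·3^(n+1)/(n+1):
  ∫_0^3 u(x)^2 dx = ∫_0^3 (9*x^4 + 6*x^3 + 19*x^2 + 6*x + 9) dx. Term by term:
    ∫_0^3 9*x^4 dx = 2187/5;  ∫_0^3 6*x^3 dx = 243/2;  ∫_0^3 19*x^2 dx = 171;
    ∫_0^3 6*x dx = 27;  ∫_0^3 9 dx = 27.
  Sum: 2187/5 + 243/2 + 171 + 27 + 27 = 7839/10.
  ∫_0^3 u'(x)^2 dx = ∫_0^3 (36*x^2 + 12*x + 1) dx. Term by term:
    ∫_0^3 36*x^2 dx = 324;  ∫_0^3 12*x dx = 54;  ∫_0^3 1 dx = 3.
  Sum: 324 + 54 + 3 = 381.
Adding: ||u||_{H^1}^2 = 7839/10 + 381 = 11649/10.


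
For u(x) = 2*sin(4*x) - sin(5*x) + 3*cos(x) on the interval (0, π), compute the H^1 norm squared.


||u||_{H^1(0,π)}^2 = 64/5 + 56*π

u'(x) = -3*sin(x) + 8*cos(4*x) - 5*cos(5*x).
Expand u² and (u')² and integrate term by term on (0, π), using: for integers n ≥ 1, ∫_0^π sin²(nx) dx = ∫_0^π cos²(nx) dx = π/2; for n ≠ n', ∫_0^π sin(nx)sin(n'x) dx = ∫_0^π cos(nx)cos(n'x) dx = 0; and by product-to-sum, ∫_0^π sin(nx)cos(n'x) dx = ½∫_0^π [sin((n+n')x) + sin((n−n')x)] dx, which is 0 when n+n' is even and 2n/(n²−n'²) when n+n' is odd (it need not vanish on (0, π)).
  u² squared terms: (-1)²·∫sin(5x)² dx = 1·π/2 = π/2;  (2)²·∫sin(4x)² dx = 4·π/2 = 2*π;  (3)²·∫cos(x)² dx = 9·π/2 = 9*π/2.
  u² cross terms: 2·(-1)·(2)·∫sin(5x)·sin(4x) dx = -4·(0) = 0;  2·(-1)·(3)·∫sin(5x)·cos(x) dx = -6·(0) = 0;  2·(2)·(3)·∫sin(4x)·cos(x) dx = 12·(8/15) = 32/5.
  So ∫_0^π u² dx = π/2 + 2*π + 9*π/2 + 0 + 0 + 32/5 = 32/5 + 7*π.
  (u')² squared terms: (-5)²·∫cos(5x)² dx = 25·π/2 = 25*π/2;  (-3)²·∫sin(x)² dx = 9·π/2 = 9*π/2;  (8)²·∫cos(4x)² dx = 64·π/2 = 32*π.
  (u')² cross terms: 2·(-5)·(-3)·∫cos(5x)·sin(x) dx = 30·(0) = 0;  2·(-5)·(8)·∫cos(5x)·cos(4x) dx = -80·(0) = 0;  2·(-3)·(8)·∫sin(x)·cos(4x) dx = -48·(-2/15) = 32/5.
  So ∫_0^π (u')² dx = 25*π/2 + 9*π/2 + 32*π + 0 + 0 + 32/5 = 32/5 + 49*π.
||u||_{H^1}^2 = (32/5 + 7*π) + (32/5 + 49*π) = 64/5 + 56*π.


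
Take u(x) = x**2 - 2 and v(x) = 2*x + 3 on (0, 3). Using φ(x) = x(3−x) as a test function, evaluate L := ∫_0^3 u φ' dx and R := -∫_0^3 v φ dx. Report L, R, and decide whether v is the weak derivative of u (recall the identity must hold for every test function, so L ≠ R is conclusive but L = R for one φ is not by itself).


LHS = -27/2, RHS = -27. No, v is not the weak derivative of u.

u(x) = x**2 - 2, classical derivative u'(x) = 2*x.
φ(x) = x(3−x), so φ'(x) = 3 - 2*x.
Note φ(0) = φ(3) = 0, so the boundary term u·φ vanishes.
LHS = ∫_0^3 u(x) φ'(x) dx = ∫_0^3 (-2*x^3 + 3*x^2 + 4*x - 6) dx. Term by term:
  ∫_0^3 -2*x^3 dx = -81/2;  ∫_0^3 3*x^2 dx = 27;  ∫_0^3 4*x dx = 18;
  ∫_0^3 -6 dx = -18.
Sum: -81/2 + 27 + 18 − 18 = -27/2.
So LHS = -27/2.
∫_0^3 v(x) φ(x) dx = ∫_0^3 (-2*x^3 + 3*x^2 + 9*x) dx. Term by term:
  ∫_0^3 -2*x^3 dx = -81/2;  ∫_0^3 3*x^2 dx = 27;  ∫_0^3 9*x dx = 81/2.
Sum: -81/2 + 27 + 81/2 = 27.
So RHS = -∫_0^3 v(x) φ(x) dx = -27.
LHS − RHS = 27/2 ≠ 0, so the identity fails.
(For a valid weak derivative the identity must hold for EVERY test function, in particular this one. The failure shows v is NOT the weak derivative of u.)
Correct weak derivative would be u'(x) = 2*x.


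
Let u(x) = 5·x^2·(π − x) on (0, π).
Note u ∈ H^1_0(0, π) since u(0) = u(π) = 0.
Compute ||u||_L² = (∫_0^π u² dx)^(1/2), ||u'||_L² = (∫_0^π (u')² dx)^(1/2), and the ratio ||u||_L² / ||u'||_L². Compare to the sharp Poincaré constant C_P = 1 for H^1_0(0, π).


||u||_L² / ||u'||_L² = sqrt(14)*π/14 < C_P = 1.

u(x) = 5·x^2·(π − x), so u'(x) = 5*x*(-3*x + 2*π).
u(x) = 5·x^2·(π − x) vanishes at x = 0 and x = π, so u ∈ H^1_0(0, π). Differentiate via the product rule and integrate the resulting polynomials term by term.
  ∫_0^π u² dx = ∫_0^π (25*x^6 - 50*π*x^5 + 25*π^2*x^4) dx. Term by term:
    ∫_0^π 25*x^6 dx = 25*π^7/7;  ∫_0^π -50*π*x^5 dx = -25*π^7/3;  ∫_0^π 25*π^2*x^4 dx = 5*π^7.
  Sum: 25*π^7/7 − 25*π^7/3 + 5*π^7 = 5*π^7/21.
  ∫_0^π (u')² dx = ∫_0^π (225*x^4 - 300*π*x^3 + 100*π^2*x^2) dx. Term by term:
    ∫_0^π 225*x^4 dx = 45*π^5;  ∫_0^π -300*π*x^3 dx = -75*π^5;  ∫_0^π 100*π^2*x^2 dx = 100*π^5/3.
  Sum: 45*π^5 − 75*π^5 + 100*π^5/3 = 10*π^5/3.
∫_0^π u² dx = 5*π^7/21, so ||u||_L² = sqrt(105)*π^(7/2)/21.
∫_0^π (u')² dx = 10*π^5/3, so ||u'||_L² = sqrt(30)*π^(5/2)/3.
Ratio ||u||_L² / ||u'||_L² = sqrt(14)*π/14.
Sharp Poincaré constant on H^1_0(0, π) is C_P = L/π = 1, achieved by sin(x).
A polynomial bump cannot attain the sharp Poincaré constant (only the first sine eigenfunction does), so the ratio is strictly less than C_P, consistent with ||u||_L² ≤ C_P ||u'||_L².


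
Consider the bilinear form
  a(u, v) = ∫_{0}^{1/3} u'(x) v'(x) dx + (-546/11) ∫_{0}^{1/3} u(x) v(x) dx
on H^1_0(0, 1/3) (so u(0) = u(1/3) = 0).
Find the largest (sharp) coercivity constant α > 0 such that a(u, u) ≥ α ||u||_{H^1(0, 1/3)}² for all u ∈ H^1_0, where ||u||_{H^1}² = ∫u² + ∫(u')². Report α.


α = 3*(-182 + 33*π^2)/(11*(1 + 9*π^2))

Coercivity of a(·,·) on H^1_0(0, 1/3) means a(u, u) ≥ α ||u||_{H^1}² for every u ∈ H^1_0.
The interval has length L = 1/3, and Poincaré/coercivity depend only on L. Here a(u, u) = ∫(u')² + (-546/11)·∫u².
Here c = -546/11 < 0 with |c| < (π/L)² = 9*π^2, so coercivity still holds. The condition a(u,u) ≥ α||u||_{H^1}² reads (1−α)∫(u')² ≥ (α−c)∫u². Any admissible α is ≤ 1 (rapidly oscillating u have ∫u²/∫(u')² → 0), and α = 1 would force 0 ≥ (1−c)∫u², impossible since c < 1; so 1−α > 0. By the sharp Poincaré inequality on H^1_0 of an interval of length L, ∫(u')² ≥ (π/L)²∫u² with equality for the first sine mode sin(π(x−x₀)/L) (x₀ the left endpoint), so the inequality holds for all u iff (1−α)(π/L)² ≥ α − c, i.e. α ≤ ((π/L)² + c)/((π/L)² + 1) = (1 + c(L/π)²)/(1 + (L/π)²). (Direct route, valid since c ≤ 0: Poincaré gives c∫u² ≥ c(L/π)²∫(u')², so a(u,u) ≥ (1 + c(L/π)²)∫(u')², while ||u||_{H^1}² ≤ (1 + (L/π)²)∫(u')²; dividing yields the same α.) With (π/L)² = 9*π^2 and c = -546/11, the largest admissible constant is α = ((π/L)² + c)/((π/L)² + 1).
Simplifying, α = 3*(-182 + 33*π^2)/(11*(1 + 9*π^2)).


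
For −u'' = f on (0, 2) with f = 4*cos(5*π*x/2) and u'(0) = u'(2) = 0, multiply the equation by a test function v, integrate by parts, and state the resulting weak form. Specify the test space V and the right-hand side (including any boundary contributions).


V = H^1(0, 2) (no boundary constraint on v; u is determined up to an additive constant); weak form: ∫_0^2 u'v' dx = ∫_0^2 (4*cos(5*π*x/2)) v dx for all v ∈ V.

Multiply both sides by a test function v and integrate from 0 to 2:
  ∫_0^2 −u''(x) v(x) dx = ∫_0^2 f(x) v(x) dx.
Integrate the LHS by parts once:
  ∫_0^2 −u'' v dx = −[u'(x) v(x)]_0^2 + ∫_0^2 u'(x) v'(x) dx.
Thus ∫_0^2 u'(x) v'(x) dx = ∫_0^2 f(x) v(x) dx + [u'(x) v(x)]_0^2.
Choose V so that boundary terms are either known or forced to vanish.
u has homogeneous Neumann: u'(0) = u'(2) = 0. So [u' v]_0^2 = 0·v(2) − 0·v(0) = 0 for any v; take V = H^1(0, 2).
Weak formulation: find u (satisfying any essential BC) such that ∫_0^2 u'(x) v'(x) dx = ∫_0^2 f v dx for all v ∈ V (homogeneous Neumann, so boundary terms vanish).
Substituting f(x) = 4*cos(5*π*x/2), the right-hand side is ∫_0^2 (4*cos(5*π*x/2)) v dx.
Compatibility check (pure Neumann): taking v ≡ 1 ∈ V gives 0 = ∫_0^2 f dx + (0) − (0), i.e. ∫_0^2 f dx must equal u'(0) − u'(2) = 0. Indeed ∫_0^2 (4*cos(5*π*x/2)) dx = 0, so the data are compatible. The solution is then unique only up to an additive constant (fix it e.g. by requiring ∫_0^2 u dx = 0).


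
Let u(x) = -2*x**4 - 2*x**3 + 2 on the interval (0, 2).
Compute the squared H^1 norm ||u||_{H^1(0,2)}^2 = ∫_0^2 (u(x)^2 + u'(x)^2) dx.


||u||_{H^1}^2 = 915448/315

The H^1 norm (squared) on an interval (0, L) is
  ||u||_{H^1}^2 = ∫_0^L u(x)^2 dx + ∫_0^L u'(x)^2 dx.
Compute u'(x) = -8*x**3 - 6*x**2.
Then u(x)^2 = 4*x**8 + 8*x**7 + 4*x**6 - 8*x**4 - 8*x**3 + 4 and u'(x)^2 = 64*x**6 + 96*x**5 + 36*x**4.
Integrate each monomial from 0 to 2 using ∫_0^2 c·x^n dx = c·2^(n+1)/(n+1):
  ∫_0^2 u(x)^2 dx = ∫_0^2 (4*x^8 + 8*x^7 + 4*x^6 - 8*x^4 - 8*x^3 + 4) dx. Term by term:
    ∫_0^2 4*x^8 dx = 2048/9;  ∫_0^2 8*x^7 dx = 256;  ∫_0^2 4*x^6 dx = 512/7;
    ∫_0^2 -8*x^4 dx = -256/5;  ∫_0^2 -8*x^3 dx = -32;  ∫_0^2 4 dx = 8.
  Sum: 2048/9 + 256 + 512/7 − 256/5 − 32 + 8 = 151672/315.
  ∫_0^2 u'(x)^2 dx = ∫_0^2 (64*x^6 + 96*x^5 + 36*x^4) dx. Term by term:
    ∫_0^2 64*x^6 dx = 8192/7;  ∫_0^2 96*x^5 dx = 1024;  ∫_0^2 36*x^4 dx = 1152/5.
  Sum: 8192/7 + 1024 + 1152/5 = 84864/35.
Adding: ||u||_{H^1}^2 = 151672/315 + 84864/35 = 915448/315.


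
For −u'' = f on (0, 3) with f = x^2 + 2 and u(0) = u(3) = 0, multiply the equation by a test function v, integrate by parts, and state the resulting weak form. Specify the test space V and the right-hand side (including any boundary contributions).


V = H^1_0(0, 3) (so v(0) = v(3) = 0); weak form: ∫_0^3 u'v' dx = ∫_0^3 (x^2 + 2) v dx for all v ∈ V.

Multiply both sides by a test function v and integrate from 0 to 3:
  ∫_0^3 −u''(x) v(x) dx = ∫_0^3 f(x) v(x) dx.
Integrate the LHS by parts once:
  ∫_0^3 −u'' v dx = −[u'(x) v(x)]_0^3 + ∫_0^3 u'(x) v'(x) dx.
Thus ∫_0^3 u'(x) v'(x) dx = ∫_0^3 f(x) v(x) dx + [u'(x) v(x)]_0^3.
Choose V so that boundary terms are either known or forced to vanish.
u is Dirichlet: u(0) = u(3) = 0. Let V = H^1_0(0, 3); then v(0) = v(3) = 0, and [u' v]_0^3 = 0.
Weak formulation: find u (satisfying any essential BC) such that ∫_0^3 u'(x) v'(x) dx = ∫_0^3 f v dx for all v ∈ V.
Substituting f(x) = x^2 + 2, the right-hand side is ∫_0^3 (x^2 + 2) v dx.


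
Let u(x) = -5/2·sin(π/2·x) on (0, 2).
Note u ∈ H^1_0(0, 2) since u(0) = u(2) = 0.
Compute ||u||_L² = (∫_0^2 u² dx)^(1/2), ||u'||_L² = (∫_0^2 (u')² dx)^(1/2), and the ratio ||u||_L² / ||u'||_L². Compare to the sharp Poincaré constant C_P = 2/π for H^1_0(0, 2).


||u||_L² / ||u'||_L² = 2/π = C_P.

u(x) = -5/2·sin(π/2·x), so u'(x) = -5*π*cos(π*x/2)/4.
Writing u(x) = A·sin(kπx/L) with A = -5/2 and k = 1, use ∫_0^L sin²(kπx/L) dx = L/2 and ∫_0^L cos²(kπx/L) dx = L/2.
u² = 25/4·sin²(π/2·x) and (u')² = 25*π^2/16·cos²(π/2·x), and each of sin², cos² integrates to L/2 = 1 over (0, 2).
∫_0^2 u² dx = 25/4, so ||u||_L² = 5/2.
∫_0^2 (u')² dx = 25*π^2/16, so ||u'||_L² = 5*π/4.
Ratio ||u||_L² / ||u'||_L² = 2/π.
Sharp Poincaré constant on H^1_0(0, 2) is C_P = L/π = 2/π, achieved by sin(π/2·x).
This is the k = 1 eigenfunction (up to amplitude), so the ratio equals the sharp Poincaré constant exactly.


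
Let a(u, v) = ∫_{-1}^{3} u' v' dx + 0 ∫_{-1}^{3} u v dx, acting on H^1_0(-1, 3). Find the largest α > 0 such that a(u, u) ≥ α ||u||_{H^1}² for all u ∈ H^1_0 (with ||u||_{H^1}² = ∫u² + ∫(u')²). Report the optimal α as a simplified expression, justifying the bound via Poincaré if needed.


α = π^2/(π^2 + 16)

Coercivity of a(·,·) on H^1_0(-1, 3) means a(u, u) ≥ α ||u||_{H^1}² for every u ∈ H^1_0.
The interval has length L = 4, and Poincaré/coercivity depend only on L. Here a(u, u) = ∫(u')² + (0)·∫u².
Here c = 0, so a(u,u) = ∫(u')² alone. The condition a(u,u) ≥ α||u||_{H^1}² reads (1−α)∫(u')² ≥ (α−c)∫u². Any admissible α is ≤ 1 (rapidly oscillating u have ∫u²/∫(u')² → 0), and α = 1 would force 0 ≥ (1−c)∫u², impossible since c < 1; so 1−α > 0. By the sharp Poincaré inequality on H^1_0 of an interval of length L, ∫(u')² ≥ (π/L)²∫u² with equality for the first sine mode sin(π(x−x₀)/L) (x₀ the left endpoint), so the inequality holds for all u iff (1−α)(π/L)² ≥ α − c, i.e. α ≤ ((π/L)² + c)/((π/L)² + 1) = (1 + c(L/π)²)/(1 + (L/π)²). (Direct route, valid since c ≤ 0: Poincaré gives c∫u² ≥ c(L/π)²∫(u')², so a(u,u) ≥ (1 + c(L/π)²)∫(u')², while ||u||_{H^1}² ≤ (1 + (L/π)²)∫(u')²; dividing yields the same α.) With (π/L)² = π^2/16 and c = 0, the largest admissible constant is α = ((π/L)² + c)/((π/L)² + 1).
Simplifying, α = π^2/(π^2 + 16).


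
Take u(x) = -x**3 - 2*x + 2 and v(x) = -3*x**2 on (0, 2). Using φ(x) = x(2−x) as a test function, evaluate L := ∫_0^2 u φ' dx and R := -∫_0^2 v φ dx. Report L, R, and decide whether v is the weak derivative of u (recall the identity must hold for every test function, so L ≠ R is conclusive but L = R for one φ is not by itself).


LHS = 112/15, RHS = 24/5. No, v is not the weak derivative of u.

u(x) = -x**3 - 2*x + 2, classical derivative u'(x) = -3*x**2 - 2.
φ(x) = x(2−x), so φ'(x) = 2 - 2*x.
Note φ(0) = φ(2) = 0, so the boundary term u·φ vanishes.
LHS = ∫_0^2 u(x) φ'(x) dx = ∫_0^2 (2*x^4 - 2*x^3 + 4*x^2 - 8*x + 4) dx. Term by term:
  ∫_0^2 2*x^4 dx = 64/5;  ∫_0^2 -2*x^3 dx = -8;  ∫_0^2 4*x^2 dx = 32/3;
  ∫_0^2 -8*x dx = -16;  ∫_0^2 4 dx = 8.
Sum: 64/5 − 8 + 32/3 − 16 + 8 = 112/15.
So LHS = 112/15.
∫_0^2 v(x) φ(x) dx = ∫_0^2 (3*x^4 - 6*x^3) dx. Term by term:
  ∫_0^2 3*x^4 dx = 96/5;  ∫_0^2 -6*x^3 dx = -24.
Sum: 96/5 − 24 = -24/5.
So RHS = -∫_0^2 v(x) φ(x) dx = 24/5.
LHS − RHS = 8/3 ≠ 0, so the identity fails.
(For a valid weak derivative the identity must hold for EVERY test function, in particular this one. The failure shows v is NOT the weak derivative of u.)
Correct weak derivative would be u'(x) = -3*x**2 - 2.


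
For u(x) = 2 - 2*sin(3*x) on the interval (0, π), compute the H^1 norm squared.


||u||_{H^1(0,π)}^2 = -16/3 + 24*π

u'(x) = -6*cos(3*x).
Expand u² and (u')² and integrate term by term on (0, π), using: for integers n ≥ 1, ∫_0^π sin²(nx) dx = ∫_0^π cos²(nx) dx = π/2; for n ≠ n', ∫_0^π sin(nx)sin(n'x) dx = ∫_0^π cos(nx)cos(n'x) dx = 0; and by product-to-sum, ∫_0^π sin(nx)cos(n'x) dx = ½∫_0^π [sin((n+n')x) + sin((n−n')x)] dx, which is 0 when n+n' is even and 2n/(n²−n'²) when n+n' is odd (it need not vanish on (0, π)). For the constant mode: ∫_0^π 1 dx = π, ∫_0^π cos(nx) dx = 0, ∫_0^π sin(nx) dx = (1−(−1)^n)/n.
  u² squared terms: (2)²·∫1 dx = 4·π = 4*π;  (-2)²·∫sin(3x)² dx = 4·π/2 = 2*π.
  u² cross terms: 2·(2)·(-2)·∫1·sin(3x) dx = -8·(2/3) = -16/3.
  So ∫_0^π u² dx = 4*π + 2*π − 16/3 = -16/3 + 6*π.
  (u')² squared terms: (-6)²·∫cos(3x)² dx = 36·π/2 = 18*π.
  So ∫_0^π (u')² dx = 18*π.
||u||_{H^1}^2 = (-16/3 + 6*π) + (18*π) = -16/3 + 24*π.


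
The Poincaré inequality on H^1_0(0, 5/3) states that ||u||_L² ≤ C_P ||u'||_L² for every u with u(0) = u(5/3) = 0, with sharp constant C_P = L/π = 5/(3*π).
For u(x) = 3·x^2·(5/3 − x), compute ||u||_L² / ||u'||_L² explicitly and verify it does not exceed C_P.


||u||_L² / ||u'||_L² = 5*sqrt(14)/42 < C_P = 5/(3*π).

u(x) = 3·x^2·(5/3 − x), so u'(x) = x*(10 - 9*x).
u(x) = 3·x^2·(5/3 − x) vanishes at x = 0 and x = 5/3, so u ∈ H^1_0(0, 5/3). Differentiate via the product rule and integrate the resulting polynomials term by term.
  ∫_0^5/3 u² dx = ∫_0^5/3 (9*x^6 - 30*x^5 + 25*x^4) dx. Term by term:
    ∫_0^5/3 9*x^6 dx = 78125/1701;  ∫_0^5/3 -30*x^5 dx = -78125/729;  ∫_0^5/3 25*x^4 dx = 15625/243.
  Sum: 78125/1701 − 78125/729 + 15625/243 = 15625/5103.
  ∫_0^5/3 (u')² dx = ∫_0^5/3 (81*x^4 - 180*x^3 + 100*x^2) dx. Term by term:
    ∫_0^5/3 81*x^4 dx = 625/3;  ∫_0^5/3 -180*x^3 dx = -3125/9;  ∫_0^5/3 100*x^2 dx = 12500/81.
  Sum: 625/3 − 3125/9 + 12500/81 = 1250/81.
∫_0^5/3 u² dx = 15625/5103, so ||u||_L² = 125*sqrt(7)/189.
∫_0^5/3 (u')² dx = 1250/81, so ||u'||_L² = 25*sqrt(2)/9.
Ratio ||u||_L² / ||u'||_L² = 5*sqrt(14)/42.
Sharp Poincaré constant on H^1_0(0, 5/3) is C_P = L/π = 5/(3*π), achieved by sin(3*π/5·x).
A polynomial bump cannot attain the sharp Poincaré constant (only the first sine eigenfunction does), so the ratio is strictly less than C_P, consistent with ||u||_L² ≤ C_P ||u'||_L².


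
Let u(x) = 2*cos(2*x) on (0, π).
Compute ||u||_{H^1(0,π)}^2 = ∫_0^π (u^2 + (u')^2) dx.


||u||_{H^1(0,π)}^2 = 10*π

u'(x) = -4*sin(2*x).
Expand u² and (u')² and integrate term by term on (0, π), using: for integers n ≥ 1, ∫_0^π sin²(nx) dx = ∫_0^π cos²(nx) dx = π/2; for n ≠ n', ∫_0^π sin(nx)sin(n'x) dx = ∫_0^π cos(nx)cos(n'x) dx = 0; and by product-to-sum, ∫_0^π sin(nx)cos(n'x) dx = ½∫_0^π [sin((n+n')x) + sin((n−n')x)] dx, which is 0 when n+n' is even and 2n/(n²−n'²) when n+n' is odd (it need not vanish on (0, π)).
  u² squared terms: (2)²·∫cos(2x)² dx = 4·π/2 = 2*π.
  So ∫_0^π u² dx = 2*π.
  (u')² squared terms: (-4)²·∫sin(2x)² dx = 16·π/2 = 8*π.
  So ∫_0^π (u')² dx = 8*π.
||u||_{H^1}^2 = (2*π) + (8*π) = 10*π.


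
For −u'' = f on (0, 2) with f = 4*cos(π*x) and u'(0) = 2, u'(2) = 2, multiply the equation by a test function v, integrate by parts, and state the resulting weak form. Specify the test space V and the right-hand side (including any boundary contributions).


V = H^1(0, 2) (v unrestricted at boundary; u is determined up to an additive constant); weak form: ∫_0^2 u'v' dx = ∫_0^2 (4*cos(π*x)) v dx + 2·v(2) − 2·v(0) for all v ∈ V.

Multiply both sides by a test function v and integrate from 0 to 2:
  ∫_0^2 −u''(x) v(x) dx = ∫_0^2 f(x) v(x) dx.
Integrate the LHS by parts once:
  ∫_0^2 −u'' v dx = −[u'(x) v(x)]_0^2 + ∫_0^2 u'(x) v'(x) dx.
Thus ∫_0^2 u'(x) v'(x) dx = ∫_0^2 f(x) v(x) dx + [u'(x) v(x)]_0^2.
Choose V so that boundary terms are either known or forced to vanish.
u has inhomogeneous Neumann u'(0) = 2, u'(2) = 2. [u' v]_0^2 = (2)·v(2) − (2)·v(0) = 2·v(2) − 2·v(0). Take V = H^1(0, 2); boundary term becomes part of RHS.
Weak formulation: find u (satisfying any essential BC) such that ∫_0^2 u'(x) v'(x) dx = ∫_0^2 f v dx + 2·v(2) − 2·v(0) for all v ∈ V (Neumann data are natural BCs: they enter the RHS as boundary terms).
Substituting f(x) = 4*cos(π*x), the right-hand side is ∫_0^2 (4*cos(π*x)) v dx + 2·v(2) − 2·v(0).
Compatibility check (pure Neumann): taking v ≡ 1 ∈ V gives 0 = ∫_0^2 f dx + (2) − (2), i.e. ∫_0^2 f dx must equal u'(0) − u'(2) = 0. Indeed ∫_0^2 (4*cos(π*x)) dx = 0, so the data are compatible. The solution is then unique only up to an additive constant (fix it e.g. by requiring ∫_0^2 u dx = 0).


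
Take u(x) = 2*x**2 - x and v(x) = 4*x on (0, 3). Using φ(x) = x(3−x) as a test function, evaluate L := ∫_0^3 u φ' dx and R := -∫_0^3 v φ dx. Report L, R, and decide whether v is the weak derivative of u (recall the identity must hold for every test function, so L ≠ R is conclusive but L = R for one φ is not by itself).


LHS = -45/2, RHS = -27. No, v is not the weak derivative of u.

u(x) = 2*x**2 - x, classical derivative u'(x) = 4*x - 1.
φ(x) = x(3−x), so φ'(x) = 3 - 2*x.
Note φ(0) = φ(3) = 0, so the boundary term u·φ vanishes.
LHS = ∫_0^3 u(x) φ'(x) dx = ∫_0^3 (-4*x^3 + 8*x^2 - 3*x) dx. Term by term:
  ∫_0^3 -4*x^3 dx = -81;  ∫_0^3 8*x^2 dx = 72;  ∫_0^3 -3*x dx = -27/2.
Sum: -81 + 72 − 27/2 = -45/2.
So LHS = -45/2.
∫_0^3 v(x) φ(x) dx = ∫_0^3 (-4*x^3 + 12*x^2) dx. Term by term:
  ∫_0^3 -4*x^3 dx = -81;  ∫_0^3 12*x^2 dx = 108.
Sum: -81 + 108 = 27.
So RHS = -∫_0^3 v(x) φ(x) dx = -27.
LHS − RHS = 9/2 ≠ 0, so the identity fails.
(For a valid weak derivative the identity must hold for EVERY test function, in particular this one. The failure shows v is NOT the weak derivative of u.)
Correct weak derivative would be u'(x) = 4*x - 1.


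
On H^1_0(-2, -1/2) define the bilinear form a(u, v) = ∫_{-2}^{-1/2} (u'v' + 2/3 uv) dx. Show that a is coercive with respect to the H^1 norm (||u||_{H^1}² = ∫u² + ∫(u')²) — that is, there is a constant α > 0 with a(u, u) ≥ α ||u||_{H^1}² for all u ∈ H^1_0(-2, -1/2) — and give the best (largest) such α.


α = 2*(3 + 2*π^2)/(9 + 4*π^2)

Coercivity of a(·,·) on H^1_0(-2, -1/2) means a(u, u) ≥ α ||u||_{H^1}² for every u ∈ H^1_0.
The interval has length L = 3/2, and Poincaré/coercivity depend only on L. Here a(u, u) = ∫(u')² + (2/3)·∫u².
Here 0 < c = 2/3 < 1. The condition a(u,u) ≥ α||u||_{H^1}² reads (1−α)∫(u')² ≥ (α−c)∫u². Any admissible α is ≤ 1 (rapidly oscillating u have ∫u²/∫(u')² → 0), and α = 1 would force 0 ≥ (1−c)∫u², impossible since c < 1; so 1−α > 0. By the sharp Poincaré inequality on H^1_0 of an interval of length L, ∫(u')² ≥ (π/L)²∫u² with equality for the first sine mode sin(π(x−x₀)/L) (x₀ the left endpoint), so the inequality holds for all u iff (1−α)(π/L)² ≥ α − c, i.e. α ≤ ((π/L)² + c)/((π/L)² + 1) = (1 + c(L/π)²)/(1 + (L/π)²). With (π/L)² = 4*π^2/9 and c = 2/3, the largest admissible constant is α = ((π/L)² + c)/((π/L)² + 1).
Simplifying, α = 2*(3 + 2*π^2)/(9 + 4*π^2).


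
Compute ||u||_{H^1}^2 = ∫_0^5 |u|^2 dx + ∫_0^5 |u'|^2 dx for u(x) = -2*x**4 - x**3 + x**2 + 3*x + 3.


||u||_{H^1}^2 = 226654465/126

The H^1 norm (squared) on an interval (0, L) is
  ||u||_{H^1}^2 = ∫_0^L u(x)^2 dx + ∫_0^L u'(x)^2 dx.
Compute u'(x) = -8*x**3 - 3*x**2 + 2*x + 3.
Then u(x)^2 = 4*x**8 + 4*x**7 - 3*x**6 - 14*x**5 - 17*x**4 + 15*x**2 + 18*x + 9 and u'(x)^2 = 64*x**6 + 48*x**5 - 23*x**4 - 60*x**3 - 14*x**2 + 12*x + 9.
Integrate each monomial from 0 to 5 using ∫_0^5 c·x^n dx = c·5^(n+1)/(n+1):
  ∫_0^5 u(x)^2 dx = ∫_0^5 (4*x^8 + 4*x^7 - 3*x^6 - 14*x^5 - 17*x^4 + 15*x^2 + 18*x + 9) dx. Term by term:
    ∫_0^5 4*x^8 dx = 7812500/9;  ∫_0^5 4*x^7 dx = 390625/2;  ∫_0^5 -3*x^6 dx = -234375/7;
    ∫_0^5 -14*x^5 dx = -109375/3;  ∫_0^5 -17*x^4 dx = -10625;  ∫_0^5 15*x^2 dx = 625;
    ∫_0^5 18*x dx = 225;  ∫_0^5 9 dx = 45.
  Sum: 7812500/9 + 390625/2 − 234375/7 − 109375/3 − 10625 + 625 + 225 + 45 = 123945895/126.
  ∫_0^5 u'(x)^2 dx = ∫_0^5 (64*x^6 + 48*x^5 - 23*x^4 - 60*x^3 - 14*x^2 + 12*x + 9) dx. Term by term:
    ∫_0^5 64*x^6 dx = 5000000/7;  ∫_0^5 48*x^5 dx = 125000;  ∫_0^5 -23*x^4 dx = -14375;
    ∫_0^5 -60*x^3 dx = -9375;  ∫_0^5 -14*x^2 dx = -1750/3;  ∫_0^5 12*x dx = 150;
    ∫_0^5 9 dx = 45.
  Sum: 5000000/7 + 125000 − 14375 − 9375 − 1750/3 + 150 + 45 = 17118095/21.
Adding: ||u||_{H^1}^2 = 123945895/126 + 17118095/21 = 226654465/126.


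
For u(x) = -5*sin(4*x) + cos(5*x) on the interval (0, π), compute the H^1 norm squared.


||u||_{H^1(0,π)}^2 = 2080/9 + 451*π/2

u'(x) = -5*sin(5*x) - 20*cos(4*x).
Expand u² and (u')² and integrate term by term on (0, π), using: for integers n ≥ 1, ∫_0^π sin²(nx) dx = ∫_0^π cos²(nx) dx = π/2; for n ≠ n', ∫_0^π sin(nx)sin(n'x) dx = ∫_0^π cos(nx)cos(n'x) dx = 0; and by product-to-sum, ∫_0^π sin(nx)cos(n'x) dx = ½∫_0^π [sin((n+n')x) + sin((n−n')x)] dx, which is 0 when n+n' is even and 2n/(n²−n'²) when n+n' is odd (it need not vanish on (0, π)).
  u² squared terms: (-5)²·∫sin(4x)² dx = 25·π/2 = 25*π/2;  (1)²·∫cos(5x)² dx = 1·π/2 = π/2.
  u² cross terms: 2·(-5)·(1)·∫sin(4x)·cos(5x) dx = -10·(-8/9) = 80/9.
  So ∫_0^π u² dx = 25*π/2 + π/2 + 80/9 = 80/9 + 13*π.
  (u')² squared terms: (-20)²·∫cos(4x)² dx = 400·π/2 = 200*π;  (-5)²·∫sin(5x)² dx = 25·π/2 = 25*π/2.
  (u')² cross terms: 2·(-20)·(-5)·∫cos(4x)·sin(5x) dx = 200·(10/9) = 2000/9.
  So ∫_0^π (u')² dx = 200*π + 25*π/2 + 2000/9 = 2000/9 + 425*π/2.
||u||_{H^1}^2 = (80/9 + 13*π) + (2000/9 + 425*π/2) = 2080/9 + 451*π/2.


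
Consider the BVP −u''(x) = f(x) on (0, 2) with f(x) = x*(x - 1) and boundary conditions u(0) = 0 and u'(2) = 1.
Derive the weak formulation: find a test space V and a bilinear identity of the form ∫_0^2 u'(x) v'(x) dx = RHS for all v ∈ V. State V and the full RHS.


V = {v ∈ H^1(0, 2) : v(0) = 0} (test functions vanish at x = 0 where u is specified); weak form: ∫_0^2 u'v' dx = ∫_0^2 (x*(x - 1)) v dx + v(2) for all v ∈ V.

Multiply both sides by a test function v and integrate from 0 to 2:
  ∫_0^2 −u''(x) v(x) dx = ∫_0^2 f(x) v(x) dx.
Integrate the LHS by parts once:
  ∫_0^2 −u'' v dx = −[u'(x) v(x)]_0^2 + ∫_0^2 u'(x) v'(x) dx.
Thus ∫_0^2 u'(x) v'(x) dx = ∫_0^2 f(x) v(x) dx + [u'(x) v(x)]_0^2.
Choose V so that boundary terms are either known or forced to vanish.
Mixed BC: u(0) = 0 (Dirichlet) and u'(2) = 1 (Neumann). Define V = {v ∈ H^1(0, 2) : v(0) = 0}. Then [u' v]_0^2 = u'(2)·v(2) − u'(0)·0 = v(2).
Weak formulation: find u (satisfying any essential BC) such that ∫_0^2 u'(x) v'(x) dx = ∫_0^2 f v dx + v(2) for all v ∈ V (Dirichlet at 0 absorbed into V; Neumann datum at x = 2 contributes the boundary term).
Substituting f(x) = x*(x - 1), the right-hand side is ∫_0^2 (x*(x - 1)) v dx + v(2).


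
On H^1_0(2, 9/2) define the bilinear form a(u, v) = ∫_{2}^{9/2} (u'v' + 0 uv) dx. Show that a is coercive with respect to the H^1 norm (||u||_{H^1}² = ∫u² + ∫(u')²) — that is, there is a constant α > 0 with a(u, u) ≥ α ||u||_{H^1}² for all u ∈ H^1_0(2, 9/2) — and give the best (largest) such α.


α = 4*π^2/(25 + 4*π^2)

Coercivity of a(·,·) on H^1_0(2, 9/2) means a(u, u) ≥ α ||u||_{H^1}² for every u ∈ H^1_0.
The interval has length L = 5/2, and Poincaré/coercivity depend only on L. Here a(u, u) = ∫(u')² + (0)·∫u².
Here c = 0, so a(u,u) = ∫(u')² alone. The condition a(u,u) ≥ α||u||_{H^1}² reads (1−α)∫(u')² ≥ (α−c)∫u². Any admissible α is ≤ 1 (rapidly oscillating u have ∫u²/∫(u')² → 0), and α = 1 would force 0 ≥ (1−c)∫u², impossible since c < 1; so 1−α > 0. By the sharp Poincaré inequality on H^1_0 of an interval of length L, ∫(u')² ≥ (π/L)²∫u² with equality for the first sine mode sin(π(x−x₀)/L) (x₀ the left endpoint), so the inequality holds for all u iff (1−α)(π/L)² ≥ α − c, i.e. α ≤ ((π/L)² + c)/((π/L)² + 1) = (1 + c(L/π)²)/(1 + (L/π)²). (Direct route, valid since c ≤ 0: Poincaré gives c∫u² ≥ c(L/π)²∫(u')², so a(u,u) ≥ (1 + c(L/π)²)∫(u')², while ||u||_{H^1}² ≤ (1 + (L/π)²)∫(u')²; dividing yields the same α.) With (π/L)² = 4*π^2/25 and c = 0, the largest admissible constant is α = ((π/L)² + c)/((π/L)² + 1).
Simplifying, α = 4*π^2/(25 + 4*π^2).


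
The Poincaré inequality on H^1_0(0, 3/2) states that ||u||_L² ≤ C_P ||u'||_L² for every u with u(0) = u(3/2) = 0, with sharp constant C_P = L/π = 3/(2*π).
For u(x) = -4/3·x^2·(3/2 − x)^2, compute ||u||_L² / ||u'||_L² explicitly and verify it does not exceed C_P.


||u||_L² / ||u'||_L² = sqrt(3)/4 < C_P = 3/(2*π).

u(x) = -4/3·x^2·(3/2 − x)^2, so u'(x) = 2*x*(-8*x^2 + 18*x - 9)/3.
u(x) = -4/3·x^2·(3/2 − x)^2 vanishes at x = 0 and x = 3/2, so u ∈ H^1_0(0, 3/2). Differentiate via the product rule and integrate the resulting polynomials term by term.
  ∫_0^3/2 u² dx = ∫_0^3/2 (16*x^8/9 - 32*x^7/3 + 24*x^6 - 24*x^5 + 9*x^4) dx. Term by term:
    ∫_0^3/2 16*x^8/9 dx = 243/32;  ∫_0^3/2 -32*x^7/3 dx = -2187/64;  ∫_0^3/2 24*x^6 dx = 6561/112;
    ∫_0^3/2 -24*x^5 dx = -729/16;  ∫_0^3/2 9*x^4 dx = 2187/160.
  Sum: 243/32 − 2187/64 + 6561/112 − 729/16 + 2187/160 = 243/2240.
  ∫_0^3/2 (u')² dx = ∫_0^3/2 (256*x^6/9 - 128*x^5 + 208*x^4 - 144*x^3 + 36*x^2) dx. Term by term:
    ∫_0^3/2 256*x^6/9 dx = 486/7;  ∫_0^3/2 -128*x^5 dx = -243;  ∫_0^3/2 208*x^4 dx = 3159/10;
    ∫_0^3/2 -144*x^3 dx = -729/4;  ∫_0^3/2 36*x^2 dx = 81/2.
  Sum: 486/7 − 243 + 3159/10 − 729/4 + 81/2 = 81/140.
∫_0^3/2 u² dx = 243/2240, so ||u||_L² = 9*sqrt(105)/280.
∫_0^3/2 (u')² dx = 81/140, so ||u'||_L² = 9*sqrt(35)/70.
Ratio ||u||_L² / ||u'||_L² = sqrt(3)/4.
Sharp Poincaré constant on H^1_0(0, 3/2) is C_P = L/π = 3/(2*π), achieved by sin(2*π/3·x).
A polynomial bump cannot attain the sharp Poincaré constant (only the first sine eigenfunction does), so the ratio is strictly less than C_P, consistent with ||u||_L² ≤ C_P ||u'||_L².


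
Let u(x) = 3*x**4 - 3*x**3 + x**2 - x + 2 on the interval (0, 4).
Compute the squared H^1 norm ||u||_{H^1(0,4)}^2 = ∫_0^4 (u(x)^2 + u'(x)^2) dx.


||u||_{H^1}^2 = 12505404/35

The H^1 norm (squared) on an interval (0, L) is
  ||u||_{H^1}^2 = ∫_0^L u(x)^2 dx + ∫_0^L u'(x)^2 dx.
Compute u'(x) = 12*x**3 - 9*x**2 + 2*x - 1.
Then u(x)^2 = 9*x**8 - 18*x**7 + 15*x**6 - 12*x**5 + 19*x**4 - 14*x**3 + 5*x**2 - 4*x + 4 and u'(x)^2 = 144*x**6 - 216*x**5 + 129*x**4 - 60*x**3 + 22*x**2 - 4*x + 1.
Integrate each monomial from 0 to 4 using ∫_0^4 c·x^n dx = c·4^(n+1)/(n+1):
  ∫_0^4 u(x)^2 dx = ∫_0^4 (9*x^8 - 18*x^7 + 15*x^6 - 12*x^5 + 19*x^4 - 14*x^3 + 5*x^2 - 4*x + 4) dx. Term by term:
    ∫_0^4 9*x^8 dx = 262144;  ∫_0^4 -18*x^7 dx = -147456;  ∫_0^4 15*x^6 dx = 245760/7;
    ∫_0^4 -12*x^5 dx = -8192;  ∫_0^4 19*x^4 dx = 19456/5;  ∫_0^4 -14*x^3 dx = -896;
    ∫_0^4 5*x^2 dx = 320/3;  ∫_0^4 -4*x dx = -32;  ∫_0^4 4 dx = 16.
  Sum: 262144 − 147456 + 245760/7 − 8192 + 19456/5 − 896 + 320/3 − 32 + 16 = 15192496/105.
  ∫_0^4 u'(x)^2 dx = ∫_0^4 (144*x^6 - 216*x^5 + 129*x^4 - 60*x^3 + 22*x^2 - 4*x + 1) dx. Term by term:
    ∫_0^4 144*x^6 dx = 2359296/7;  ∫_0^4 -216*x^5 dx = -147456;  ∫_0^4 129*x^4 dx = 132096/5;
    ∫_0^4 -60*x^3 dx = -3840;  ∫_0^4 22*x^2 dx = 1408/3;  ∫_0^4 -4*x dx = -32;
    ∫_0^4 1 dx = 4.
  Sum: 2359296/7 − 147456 + 132096/5 − 3840 + 1408/3 − 32 + 4 = 22323716/105.
Adding: ||u||_{H^1}^2 = 15192496/105 + 22323716/105 = 12505404/35.


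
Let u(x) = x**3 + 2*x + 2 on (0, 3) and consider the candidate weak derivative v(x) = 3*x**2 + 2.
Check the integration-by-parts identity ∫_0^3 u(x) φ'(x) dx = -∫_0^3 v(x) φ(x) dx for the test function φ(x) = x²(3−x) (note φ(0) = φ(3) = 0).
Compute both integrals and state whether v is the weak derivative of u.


LHS = -432/5, RHS = -432/5. Yes, v = u' weakly.

u(x) = x**3 + 2*x + 2, classical derivative u'(x) = 3*x**2 + 2.
φ(x) = x²(3−x), so φ'(x) = 3*x*(2 - x).
Note φ(0) = φ(3) = 0, so the boundary term u·φ vanishes.
LHS = ∫_0^3 u(x) φ'(x) dx = ∫_0^3 (-3*x^5 + 6*x^4 - 6*x^3 + 6*x^2 + 12*x) dx. Term by term:
  ∫_0^3 -3*x^5 dx = -729/2;  ∫_0^3 6*x^4 dx = 1458/5;  ∫_0^3 -6*x^3 dx = -243/2;
  ∫_0^3 6*x^2 dx = 54;  ∫_0^3 12*x dx = 54.
Sum: -729/2 + 1458/5 − 243/2 + 54 + 54 = -432/5.
So LHS = -432/5.
∫_0^3 v(x) φ(x) dx = ∫_0^3 (-3*x^5 + 9*x^4 - 2*x^3 + 6*x^2) dx. Term by term:
  ∫_0^3 -3*x^5 dx = -729/2;  ∫_0^3 9*x^4 dx = 2187/5;  ∫_0^3 -2*x^3 dx = -81/2;
  ∫_0^3 6*x^2 dx = 54.
Sum: -729/2 + 2187/5 − 81/2 + 54 = 432/5.
So RHS = -∫_0^3 v(x) φ(x) dx = -432/5.
LHS = RHS, so the identity holds for this test φ.
Moreover u is smooth here and v(x) = u'(x) = 3*x**2 + 2 pointwise, so the identity holds for every test function. Hence v is the weak derivative of u.


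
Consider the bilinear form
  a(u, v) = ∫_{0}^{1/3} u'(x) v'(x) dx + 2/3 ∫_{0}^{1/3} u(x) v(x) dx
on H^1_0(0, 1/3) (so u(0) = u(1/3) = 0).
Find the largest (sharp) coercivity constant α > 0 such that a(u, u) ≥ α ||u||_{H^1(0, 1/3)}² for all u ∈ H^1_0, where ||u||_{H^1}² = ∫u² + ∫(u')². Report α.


α = (2 + 27*π^2)/(3*(1 + 9*π^2))

Coercivity of a(·,·) on H^1_0(0, 1/3) means a(u, u) ≥ α ||u||_{H^1}² for every u ∈ H^1_0.
The interval has length L = 1/3, and Poincaré/coercivity depend only on L. Here a(u, u) = ∫(u')² + (2/3)·∫u².
Here 0 < c = 2/3 < 1. The condition a(u,u) ≥ α||u||_{H^1}² reads (1−α)∫(u')² ≥ (α−c)∫u². Any admissible α is ≤ 1 (rapidly oscillating u have ∫u²/∫(u')² → 0), and α = 1 would force 0 ≥ (1−c)∫u², impossible since c < 1; so 1−α > 0. By the sharp Poincaré inequality on H^1_0 of an interval of length L, ∫(u')² ≥ (π/L)²∫u² with equality for the first sine mode sin(π(x−x₀)/L) (x₀ the left endpoint), so the inequality holds for all u iff (1−α)(π/L)² ≥ α − c, i.e. α ≤ ((π/L)² + c)/((π/L)² + 1) = (1 + c(L/π)²)/(1 + (L/π)²). With (π/L)² = 9*π^2 and c = 2/3, the largest admissible constant is α = ((π/L)² + c)/((π/L)² + 1).
Simplifying, α = (2 + 27*π^2)/(3*(1 + 9*π^2)).


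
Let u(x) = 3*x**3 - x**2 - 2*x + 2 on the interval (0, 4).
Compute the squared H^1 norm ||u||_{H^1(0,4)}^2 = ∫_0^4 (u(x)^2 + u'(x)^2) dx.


||u||_{H^1}^2 = 616864/21

The H^1 norm (squared) on an interval (0, L) is
  ||u||_{H^1}^2 = ∫_0^L u(x)^2 dx + ∫_0^L u'(x)^2 dx.
Compute u'(x) = 9*x**2 - 2*x - 2.
Then u(x)^2 = 9*x**6 - 6*x**5 - 11*x**4 + 16*x**3 - 8*x + 4 and u'(x)^2 = 81*x**4 - 36*x**3 - 32*x**2 + 8*x + 4.
Integrate each monomial from 0 to 4 using ∫_0^4 c·x^n dx = c·4^(n+1)/(n+1):
  ∫_0^4 u(x)^2 dx = ∫_0^4 (9*x^6 - 6*x^5 - 11*x^4 + 16*x^3 - 8*x + 4) dx. Term by term:
    ∫_0^4 9*x^6 dx = 147456/7;  ∫_0^4 -6*x^5 dx = -4096;  ∫_0^4 -11*x^4 dx = -11264/5;
    ∫_0^4 16*x^3 dx = 1024;  ∫_0^4 -8*x dx = -64;  ∫_0^4 4 dx = 16.
  Sum: 147456/7 − 4096 − 11264/5 + 1024 − 64 + 16 = 549232/35.
  ∫_0^4 u'(x)^2 dx = ∫_0^4 (81*x^4 - 36*x^3 - 32*x^2 + 8*x + 4) dx. Term by term:
    ∫_0^4 81*x^4 dx = 82944/5;  ∫_0^4 -36*x^3 dx = -2304;  ∫_0^4 -32*x^2 dx = -2048/3;
    ∫_0^4 8*x dx = 64;  ∫_0^4 4 dx = 16.
  Sum: 82944/5 − 2304 − 2048/3 + 64 + 16 = 205232/15.
Adding: ||u||_{H^1}^2 = 549232/35 + 205232/15 = 616864/21.
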